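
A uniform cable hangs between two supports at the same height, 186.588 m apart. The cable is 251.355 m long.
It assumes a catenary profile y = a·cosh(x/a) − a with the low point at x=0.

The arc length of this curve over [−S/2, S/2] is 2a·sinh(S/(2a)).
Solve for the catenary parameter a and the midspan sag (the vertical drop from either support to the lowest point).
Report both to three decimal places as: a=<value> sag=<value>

a=67.775 sag=75.013

seed: a₀ = √(S³/(24(L−S))) = √(186.588³/(24·64.767)) = 64.646208
iter 1: u=1.443147  f(a)=+7.089e+00  f'(a)=-2.453e+00  a ← 64.646208 − (+7.089e+00/-2.453e+00) = 67.535654
iter 2: u=1.381404  f(a)=+5.030e-01  f'(a)=-2.116e+00  a ← 67.535654 − (+5.030e-01/-2.116e+00) = 67.773301
iter 3: u=1.376560  f(a)=+2.960e-03  f'(a)=-2.092e+00  a ← 67.773301 − (+2.960e-03/-2.092e+00) = 67.774716
iter 4: u=1.376531  f(a)=+1.038e-07  f'(a)=-2.091e+00  a ← 67.774716 − (+1.038e-07/-2.091e+00) = 67.774716
iter 5: u=1.376531  f(a)=+2.842e-14  f'(a)=-2.091e+00  a ← 67.774716 − (+2.842e-14/-2.091e+00) = 67.774716
converged: |Δa| < 1e-12 after 5 iterations
sag = a·(cosh(S/(2a)) − 1) = 67.774716·(cosh(1.376531) − 1) = 75.012700
T_max/T_min = cosh(S/(2a)) = 2.106795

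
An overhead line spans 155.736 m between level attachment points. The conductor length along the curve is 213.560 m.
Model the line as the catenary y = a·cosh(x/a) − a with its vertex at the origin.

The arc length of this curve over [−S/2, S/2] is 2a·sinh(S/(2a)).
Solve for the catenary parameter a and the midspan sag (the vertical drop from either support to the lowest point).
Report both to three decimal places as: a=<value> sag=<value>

seed: a₀ = √(S³/(24(L−S))) = √(155.736³/(24·57.824)) = 52.170360
iter 1: u=1.492572  f(a)=+6.793e+00  f'(a)=-2.752e+00  a ← 52.170360 − (+6.793e+00/-2.752e+00) = 54.639299
iter 2: u=1.425128  f(a)=+5.120e-01  f'(a)=-2.351e+00  a ← 54.639299 − (+5.120e-01/-2.351e+00) = 54.857079
iter 3: u=1.419470  f(a)=+3.433e-03  f'(a)=-2.320e+00  a ← 54.857079 − (+3.433e-03/-2.320e+00) = 54.858559
iter 4: u=1.419432  f(a)=+1.566e-07  f'(a)=-2.319e+00  a ← 54.858559 − (+1.566e-07/-2.319e+00) = 54.858559
iter 5: u=1.419432  f(a)=+0.000e+00  f'(a)=-2.319e+00  a ← 54.858559 − (+0.000e+00/-2.319e+00) = 54.858559
converged: |Δa| < 1e-12 after 5 iterations
sag = a·(cosh(S/(2a)) − 1) = 54.858559·(cosh(1.419432) − 1) = 65.189056
T_max/T_min = cosh(S/(2a)) = 2.188311

a=54.859 sag=65.189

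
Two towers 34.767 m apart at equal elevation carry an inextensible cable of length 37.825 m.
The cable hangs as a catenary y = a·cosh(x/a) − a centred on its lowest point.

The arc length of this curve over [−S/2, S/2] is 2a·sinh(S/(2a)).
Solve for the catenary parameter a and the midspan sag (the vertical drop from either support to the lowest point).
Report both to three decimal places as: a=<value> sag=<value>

a=24.239 sag=6.505

seed: a₀ = √(S³/(24(L−S))) = √(34.767³/(24·3.058)) = 23.929106
iter 1: u=0.726458  f(a)=+8.171e-02  f'(a)=-2.693e-01  a ← 23.929106 − (+8.171e-02/-2.693e-01) = 24.232496
iter 2: u=0.717363  f(a)=+1.580e-03  f'(a)=-2.590e-01  a ← 24.232496 − (+1.580e-03/-2.590e-01) = 24.238596
iter 3: u=0.717183  f(a)=+6.166e-07  f'(a)=-2.588e-01  a ← 24.238596 − (+6.166e-07/-2.588e-01) = 24.238598
iter 4: u=0.717183  f(a)=+9.237e-14  f'(a)=-2.588e-01  a ← 24.238598 − (+9.237e-14/-2.588e-01) = 24.238598
converged: |Δa| < 1e-12 after 4 iterations
sag = a·(cosh(S/(2a)) − 1) = 24.238598·(cosh(0.717183) − 1) = 6.505382
T_max/T_min = cosh(S/(2a)) = 1.268389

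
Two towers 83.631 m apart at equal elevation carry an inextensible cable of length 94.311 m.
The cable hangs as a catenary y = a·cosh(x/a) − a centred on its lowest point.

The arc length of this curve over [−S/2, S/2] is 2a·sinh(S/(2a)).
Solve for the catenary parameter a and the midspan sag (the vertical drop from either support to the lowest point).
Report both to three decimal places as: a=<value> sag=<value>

a=48.660 sag=19.100

seed: a₀ = √(S³/(24(L−S))) = √(83.631³/(24·10.680)) = 47.770489
iter 1: u=0.875342  f(a)=+4.167e-01  f'(a)=-4.823e-01  a ← 47.770489 − (+4.167e-01/-4.823e-01) = 48.634401
iter 2: u=0.859793  f(a)=+1.157e-02  f'(a)=-4.559e-01  a ← 48.634401 − (+1.157e-02/-4.559e-01) = 48.659786
iter 3: u=0.859344  f(a)=+9.491e-06  f'(a)=-4.551e-01  a ← 48.659786 − (+9.491e-06/-4.551e-01) = 48.659807
iter 4: u=0.859344  f(a)=+6.395e-12  f'(a)=-4.551e-01  a ← 48.659807 − (+6.395e-12/-4.551e-01) = 48.659807
converged: |Δa| < 1e-12 after 4 iterations
sag = a·(cosh(S/(2a)) − 1) = 48.659807·(cosh(0.859344) − 1) = 19.100196
T_max/T_min = cosh(S/(2a)) = 1.392525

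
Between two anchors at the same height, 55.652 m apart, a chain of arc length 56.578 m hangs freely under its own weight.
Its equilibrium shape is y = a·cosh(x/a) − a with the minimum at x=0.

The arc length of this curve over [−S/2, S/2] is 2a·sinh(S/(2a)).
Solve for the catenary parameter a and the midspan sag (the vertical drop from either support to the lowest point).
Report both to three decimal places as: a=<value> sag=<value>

a=88.285 sag=4.422

seed: a₀ = √(S³/(24(L−S))) = √(55.652³/(24·0.926)) = 88.066361
iter 1: u=0.315966  f(a)=+4.633e-03  f'(a)=-2.124e-02  a ← 88.066361 − (+4.633e-03/-2.124e-02) = 88.284500
iter 2: u=0.315186  f(a)=+1.727e-05  f'(a)=-2.108e-02  a ← 88.284500 − (+1.727e-05/-2.108e-02) = 88.285320
iter 3: u=0.315183  f(a)=+2.420e-10  f'(a)=-2.108e-02  a ← 88.285320 − (+2.420e-10/-2.108e-02) = 88.285320
iter 4: u=0.315183  f(a)=+0.000e+00  f'(a)=-2.108e-02  a ← 88.285320 − (+0.000e+00/-2.108e-02) = 88.285320
converged: |Δa| < 1e-12 after 4 iterations
sag = a·(cosh(S/(2a)) − 1) = 88.285320·(cosh(0.315183) − 1) = 4.421558
T_max/T_min = cosh(S/(2a)) = 1.050083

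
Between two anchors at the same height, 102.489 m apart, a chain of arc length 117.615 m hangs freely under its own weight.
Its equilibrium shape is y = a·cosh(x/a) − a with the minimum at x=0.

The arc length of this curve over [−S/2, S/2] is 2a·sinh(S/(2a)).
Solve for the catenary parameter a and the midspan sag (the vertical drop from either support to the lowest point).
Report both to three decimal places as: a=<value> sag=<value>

seed: a₀ = √(S³/(24(L−S))) = √(102.489³/(24·15.126)) = 54.456311
iter 1: u=0.941020  f(a)=+6.840e-01  f'(a)=-6.063e-01  a ← 54.456311 − (+6.840e-01/-6.063e-01) = 55.584483
iter 2: u=0.921921  f(a)=+2.183e-02  f'(a)=-5.682e-01  a ← 55.584483 − (+2.183e-02/-5.682e-01) = 55.622913
iter 3: u=0.921284  f(a)=+2.387e-05  f'(a)=-5.669e-01  a ← 55.622913 − (+2.387e-05/-5.669e-01) = 55.622955
iter 4: u=0.921283  f(a)=+2.863e-11  f'(a)=-5.669e-01  a ← 55.622955 − (+2.863e-11/-5.669e-01) = 55.622955
converged: |Δa| < 1e-12 after 4 iterations
sag = a·(cosh(S/(2a)) − 1) = 55.622955·(cosh(0.921283) − 1) = 25.322923
T_max/T_min = cosh(S/(2a)) = 1.455260

a=55.623 sag=25.323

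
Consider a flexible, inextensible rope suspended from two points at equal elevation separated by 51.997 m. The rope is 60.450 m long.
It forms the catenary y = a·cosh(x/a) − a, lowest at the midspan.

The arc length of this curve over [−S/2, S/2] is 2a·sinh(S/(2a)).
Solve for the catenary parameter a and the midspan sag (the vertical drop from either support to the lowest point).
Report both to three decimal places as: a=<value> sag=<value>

a=26.944 sag=13.547

seed: a₀ = √(S³/(24(L−S))) = √(51.997³/(24·8.453)) = 26.324272
iter 1: u=0.987625  f(a)=+4.220e-01  f'(a)=-7.071e-01  a ← 26.324272 − (+4.220e-01/-7.071e-01) = 26.921030
iter 2: u=0.965732  f(a)=+1.477e-02  f'(a)=-6.584e-01  a ← 26.921030 − (+1.477e-02/-6.584e-01) = 26.943473
iter 3: u=0.964928  f(a)=+1.957e-05  f'(a)=-6.566e-01  a ← 26.943473 − (+1.957e-05/-6.566e-01) = 26.943502
iter 4: u=0.964927  f(a)=+3.445e-11  f'(a)=-6.566e-01  a ← 26.943502 − (+3.445e-11/-6.566e-01) = 26.943502
iter 5: u=0.964927  f(a)=+0.000e+00  f'(a)=-6.566e-01  a ← 26.943502 − (+0.000e+00/-6.566e-01) = 26.943502
converged: |Δa| < 1e-12 after 5 iterations
sag = a·(cosh(S/(2a)) − 1) = 26.943502·(cosh(0.964927) − 1) = 13.547274
T_max/T_min = cosh(S/(2a)) = 1.502803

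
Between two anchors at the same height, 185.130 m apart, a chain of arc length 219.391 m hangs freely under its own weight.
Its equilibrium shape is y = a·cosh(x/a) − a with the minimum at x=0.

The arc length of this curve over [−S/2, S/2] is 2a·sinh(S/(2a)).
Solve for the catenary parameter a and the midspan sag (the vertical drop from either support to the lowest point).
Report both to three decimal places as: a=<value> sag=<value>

seed: a₀ = √(S³/(24(L−S))) = √(185.130³/(24·34.261)) = 87.843486
iter 1: u=1.053749  f(a)=+1.953e+00  f'(a)=-8.702e-01  a ← 87.843486 − (+1.953e+00/-8.702e-01) = 90.088134
iter 2: u=1.027494  f(a)=+7.737e-02  f'(a)=-8.025e-01  a ← 90.088134 − (+7.737e-02/-8.025e-01) = 90.184550
iter 3: u=1.026395  f(a)=+1.325e-04  f'(a)=-7.997e-01  a ← 90.184550 − (+1.325e-04/-7.997e-01) = 90.184716
iter 4: u=1.026393  f(a)=+3.899e-10  f'(a)=-7.997e-01  a ← 90.184716 − (+3.899e-10/-7.997e-01) = 90.184716
iter 5: u=1.026393  f(a)=+5.684e-14  f'(a)=-7.997e-01  a ← 90.184716 − (+5.684e-14/-7.997e-01) = 90.184716
converged: |Δa| < 1e-12 after 5 iterations
sag = a·(cosh(S/(2a)) − 1) = 90.184716·(cosh(1.026393) − 1) = 51.823684
T_max/T_min = cosh(S/(2a)) = 1.574639

a=90.185 sag=51.824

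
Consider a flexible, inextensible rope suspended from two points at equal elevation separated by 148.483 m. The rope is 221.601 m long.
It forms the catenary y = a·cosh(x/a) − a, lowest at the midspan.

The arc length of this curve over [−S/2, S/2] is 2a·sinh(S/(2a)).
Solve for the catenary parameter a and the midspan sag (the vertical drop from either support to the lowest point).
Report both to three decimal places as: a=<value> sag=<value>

seed: a₀ = √(S³/(24(L−S))) = √(148.483³/(24·73.118)) = 43.191405
iter 1: u=1.718895  f(a)=+1.159e+01  f'(a)=-4.498e+00  a ← 43.191405 − (+1.159e+01/-4.498e+00) = 45.769110
iter 2: u=1.622087  f(a)=+1.119e+00  f'(a)=-3.668e+00  a ← 45.769110 − (+1.119e+00/-3.668e+00) = 46.074185
iter 3: u=1.611347  f(a)=+1.288e-02  f'(a)=-3.584e+00  a ← 46.074185 − (+1.288e-02/-3.584e+00) = 46.077780
iter 4: u=1.611221  f(a)=+1.751e-06  f'(a)=-3.583e+00  a ← 46.077780 − (+1.751e-06/-3.583e+00) = 46.077780
iter 5: u=1.611221  f(a)=+5.684e-14  f'(a)=-3.583e+00  a ← 46.077780 − (+5.684e-14/-3.583e+00) = 46.077780
converged: |Δa| < 1e-12 after 5 iterations
sag = a·(cosh(S/(2a)) − 1) = 46.077780·(cosh(1.611221) − 1) = 73.921856
T_max/T_min = cosh(S/(2a)) = 2.604284

a=46.078 sag=73.922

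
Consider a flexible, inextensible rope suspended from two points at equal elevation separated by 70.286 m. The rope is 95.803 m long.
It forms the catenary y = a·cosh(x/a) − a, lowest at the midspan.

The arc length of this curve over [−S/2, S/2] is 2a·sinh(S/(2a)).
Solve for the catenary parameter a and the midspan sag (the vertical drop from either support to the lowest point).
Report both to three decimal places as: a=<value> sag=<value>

seed: a₀ = √(S³/(24(L−S))) = √(70.286³/(24·25.517)) = 23.811284
iter 1: u=1.475897  f(a)=+2.928e+00  f'(a)=-2.648e+00  a ← 23.811284 − (+2.928e+00/-2.648e+00) = 24.916943
iter 2: u=1.410406  f(a)=+2.163e-01  f'(a)=-2.270e+00  a ← 24.916943 − (+2.163e-01/-2.270e+00) = 25.012219
iter 3: u=1.405033  f(a)=+1.388e-03  f'(a)=-2.241e+00  a ← 25.012219 − (+1.388e-03/-2.241e+00) = 25.012839
iter 4: u=1.404998  f(a)=+5.801e-08  f'(a)=-2.241e+00  a ← 25.012839 − (+5.801e-08/-2.241e+00) = 25.012839
iter 5: u=1.404998  f(a)=+1.421e-14  f'(a)=-2.241e+00  a ← 25.012839 − (+1.421e-14/-2.241e+00) = 25.012839
converged: |Δa| < 1e-12 after 5 iterations
sag = a·(cosh(S/(2a)) − 1) = 25.012839·(cosh(1.404998) − 1) = 29.025997
T_max/T_min = cosh(S/(2a)) = 2.160444

a=25.013 sag=29.026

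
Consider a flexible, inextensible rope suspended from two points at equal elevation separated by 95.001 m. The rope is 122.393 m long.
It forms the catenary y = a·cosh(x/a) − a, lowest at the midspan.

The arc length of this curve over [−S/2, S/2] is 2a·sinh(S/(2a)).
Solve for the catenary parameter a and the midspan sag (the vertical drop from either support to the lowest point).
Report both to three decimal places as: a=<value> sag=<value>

seed: a₀ = √(S³/(24(L−S))) = √(95.001³/(24·27.392)) = 36.113932
iter 1: u=1.315296  f(a)=+2.469e+00  f'(a)=-1.796e+00  a ← 36.113932 − (+2.469e+00/-1.796e+00) = 37.488750
iter 2: u=1.267060  f(a)=+1.480e-01  f'(a)=-1.587e+00  a ← 37.488750 − (+1.480e-01/-1.587e+00) = 37.582034
iter 3: u=1.263915  f(a)=+6.068e-04  f'(a)=-1.574e+00  a ← 37.582034 − (+6.068e-04/-1.574e+00) = 37.582419
iter 4: u=1.263902  f(a)=+1.029e-08  f'(a)=-1.574e+00  a ← 37.582419 − (+1.029e-08/-1.574e+00) = 37.582419
iter 5: u=1.263902  f(a)=+1.421e-14  f'(a)=-1.574e+00  a ← 37.582419 − (+1.421e-14/-1.574e+00) = 37.582419
converged: |Δa| < 1e-12 after 5 iterations
sag = a·(cosh(S/(2a)) − 1) = 37.582419·(cosh(1.263902) − 1) = 34.232968
T_max/T_min = cosh(S/(2a)) = 1.910877

a=37.582 sag=34.233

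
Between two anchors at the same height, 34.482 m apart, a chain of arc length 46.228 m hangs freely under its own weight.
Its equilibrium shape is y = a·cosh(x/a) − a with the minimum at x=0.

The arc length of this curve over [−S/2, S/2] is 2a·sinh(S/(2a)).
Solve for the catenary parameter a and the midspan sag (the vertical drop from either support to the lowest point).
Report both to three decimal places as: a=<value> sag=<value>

seed: a₀ = √(S³/(24(L−S))) = √(34.482³/(24·11.746)) = 12.059743
iter 1: u=1.429632  f(a)=+1.260e+00  f'(a)=-2.376e+00  a ← 12.059743 − (+1.260e+00/-2.376e+00) = 12.590172
iter 2: u=1.369401  f(a)=+8.793e-02  f'(a)=-2.055e+00  a ← 12.590172 − (+8.793e-02/-2.055e+00) = 12.632954
iter 3: u=1.364764  f(a)=+4.989e-04  f'(a)=-2.032e+00  a ← 12.632954 − (+4.989e-04/-2.032e+00) = 12.633200
iter 4: u=1.364737  f(a)=+1.626e-08  f'(a)=-2.032e+00  a ← 12.633200 − (+1.626e-08/-2.032e+00) = 12.633200
iter 5: u=1.364737  f(a)=+1.421e-14  f'(a)=-2.032e+00  a ← 12.633200 − (+1.421e-14/-2.032e+00) = 12.633200
converged: |Δa| < 1e-12 after 5 iterations
sag = a·(cosh(S/(2a)) − 1) = 12.633200·(cosh(1.364737) − 1) = 13.707923
T_max/T_min = cosh(S/(2a)) = 2.085071

a=12.633 sag=13.708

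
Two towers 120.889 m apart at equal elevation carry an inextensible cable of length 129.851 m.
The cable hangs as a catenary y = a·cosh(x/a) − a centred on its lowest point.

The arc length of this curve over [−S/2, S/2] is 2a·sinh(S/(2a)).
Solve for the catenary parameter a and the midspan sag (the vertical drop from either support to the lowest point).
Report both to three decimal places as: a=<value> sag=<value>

seed: a₀ = √(S³/(24(L−S))) = √(120.889³/(24·8.962)) = 90.630022
iter 1: u=0.666937  f(a)=+2.014e-01  f'(a)=-2.067e-01  a ← 90.630022 − (+2.014e-01/-2.067e-01) = 91.604537
iter 2: u=0.659842  f(a)=+3.295e-03  f'(a)=-2.000e-01  a ← 91.604537 − (+3.295e-03/-2.000e-01) = 91.621014
iter 3: u=0.659723  f(a)=+9.143e-07  f'(a)=-1.999e-01  a ← 91.621014 − (+9.143e-07/-1.999e-01) = 91.621018
iter 4: u=0.659723  f(a)=+5.684e-14  f'(a)=-1.999e-01  a ← 91.621018 − (+5.684e-14/-1.999e-01) = 91.621018
converged: |Δa| < 1e-12 after 4 iterations
sag = a·(cosh(S/(2a)) − 1) = 91.621018·(cosh(0.659723) − 1) = 20.672043
T_max/T_min = cosh(S/(2a)) = 1.225626

a=91.621 sag=20.672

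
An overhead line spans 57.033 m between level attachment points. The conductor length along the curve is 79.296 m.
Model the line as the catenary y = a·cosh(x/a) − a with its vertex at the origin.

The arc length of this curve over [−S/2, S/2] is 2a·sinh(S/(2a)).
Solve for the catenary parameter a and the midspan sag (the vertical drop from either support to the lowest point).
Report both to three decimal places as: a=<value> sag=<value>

a=19.639 sag=24.606

seed: a₀ = √(S³/(24(L−S))) = √(57.033³/(24·22.263)) = 18.633389
iter 1: u=1.530398  f(a)=+2.757e+00  f'(a)=-2.998e+00  a ← 18.633389 − (+2.757e+00/-2.998e+00) = 19.553072
iter 2: u=1.458415  f(a)=+2.173e-01  f'(a)=-2.543e+00  a ← 19.553072 − (+2.173e-01/-2.543e+00) = 19.638530
iter 3: u=1.452069  f(a)=+1.604e-03  f'(a)=-2.505e+00  a ← 19.638530 − (+1.604e-03/-2.505e+00) = 19.639170
iter 4: u=1.452022  f(a)=+8.891e-08  f'(a)=-2.505e+00  a ← 19.639170 − (+8.891e-08/-2.505e+00) = 19.639170
iter 5: u=1.452022  f(a)=+0.000e+00  f'(a)=-2.505e+00  a ← 19.639170 − (+0.000e+00/-2.505e+00) = 19.639170
converged: |Δa| < 1e-12 after 5 iterations
sag = a·(cosh(S/(2a)) − 1) = 19.639170·(cosh(1.452022) − 1) = 24.606292
T_max/T_min = cosh(S/(2a)) = 2.252919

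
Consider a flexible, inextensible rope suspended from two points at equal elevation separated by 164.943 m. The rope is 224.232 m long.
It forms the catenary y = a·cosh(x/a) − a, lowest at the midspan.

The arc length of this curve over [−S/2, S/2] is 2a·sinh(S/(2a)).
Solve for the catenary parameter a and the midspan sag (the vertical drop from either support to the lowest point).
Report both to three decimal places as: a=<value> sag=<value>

a=58.965 sag=67.711

seed: a₀ = √(S³/(24(L−S))) = √(164.943³/(24·59.289)) = 56.157550
iter 1: u=1.468574  f(a)=+6.732e+00  f'(a)=-2.603e+00  a ← 56.157550 − (+6.732e+00/-2.603e+00) = 58.743288
iter 2: u=1.403931  f(a)=+4.929e-01  f'(a)=-2.235e+00  a ← 58.743288 − (+4.929e-01/-2.235e+00) = 58.963815
iter 3: u=1.398680  f(a)=+3.103e-03  f'(a)=-2.207e+00  a ← 58.963815 − (+3.103e-03/-2.207e+00) = 58.965221
iter 4: u=1.398647  f(a)=+1.247e-07  f'(a)=-2.207e+00  a ← 58.965221 − (+1.247e-07/-2.207e+00) = 58.965221
iter 5: u=1.398647  f(a)=+2.842e-14  f'(a)=-2.207e+00  a ← 58.965221 − (+2.842e-14/-2.207e+00) = 58.965221
converged: |Δa| < 1e-12 after 5 iterations
sag = a·(cosh(S/(2a)) − 1) = 58.965221·(cosh(1.398647) − 1) = 67.711118
T_max/T_min = cosh(S/(2a)) = 2.148323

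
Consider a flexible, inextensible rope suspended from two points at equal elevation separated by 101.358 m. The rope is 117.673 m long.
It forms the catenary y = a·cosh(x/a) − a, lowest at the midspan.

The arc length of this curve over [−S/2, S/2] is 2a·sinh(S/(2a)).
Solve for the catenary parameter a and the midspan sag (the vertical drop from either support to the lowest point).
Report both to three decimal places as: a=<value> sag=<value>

a=52.770 sag=26.264

seed: a₀ = √(S³/(24(L−S))) = √(101.358³/(24·16.315)) = 51.568902
iter 1: u=0.982743  f(a)=+8.062e-01  f'(a)=-6.960e-01  a ← 51.568902 − (+8.062e-01/-6.960e-01) = 52.727234
iter 2: u=0.961154  f(a)=+2.796e-02  f'(a)=-6.485e-01  a ← 52.727234 − (+2.796e-02/-6.485e-01) = 52.770356
iter 3: u=0.960369  f(a)=+3.632e-05  f'(a)=-6.468e-01  a ← 52.770356 − (+3.632e-05/-6.468e-01) = 52.770412
iter 4: u=0.960368  f(a)=+6.148e-11  f'(a)=-6.468e-01  a ← 52.770412 − (+6.148e-11/-6.468e-01) = 52.770412
iter 5: u=0.960368  f(a)=-1.421e-14  f'(a)=-6.468e-01  a ← 52.770412 − (-1.421e-14/-6.468e-01) = 52.770412
converged: |Δa| < 1e-12 after 5 iterations
sag = a·(cosh(S/(2a)) − 1) = 52.770412·(cosh(0.960368) − 1) = 26.264075
T_max/T_min = cosh(S/(2a)) = 1.497705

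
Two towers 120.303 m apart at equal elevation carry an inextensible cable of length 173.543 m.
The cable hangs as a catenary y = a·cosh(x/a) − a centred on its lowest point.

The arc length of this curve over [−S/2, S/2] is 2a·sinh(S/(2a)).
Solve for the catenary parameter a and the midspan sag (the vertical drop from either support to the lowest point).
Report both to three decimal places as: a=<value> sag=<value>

a=39.151 sag=56.044

seed: a₀ = √(S³/(24(L−S))) = √(120.303³/(24·53.240)) = 36.913909
iter 1: u=1.629508  f(a)=+7.532e+00  f'(a)=-3.727e+00  a ← 36.913909 − (+7.532e+00/-3.727e+00) = 38.934988
iter 2: u=1.544921  f(a)=+6.628e-01  f'(a)=-3.097e+00  a ← 38.934988 − (+6.628e-01/-3.097e+00) = 39.148996
iter 3: u=1.536476  f(a)=+6.227e-03  f'(a)=-3.039e+00  a ← 39.148996 − (+6.227e-03/-3.039e+00) = 39.151045
iter 4: u=1.536396  f(a)=+5.611e-07  f'(a)=-3.039e+00  a ← 39.151045 − (+5.611e-07/-3.039e+00) = 39.151045
iter 5: u=1.536396  f(a)=+2.842e-14  f'(a)=-3.039e+00  a ← 39.151045 − (+2.842e-14/-3.039e+00) = 39.151045
converged: |Δa| < 1e-12 after 5 iterations
sag = a·(cosh(S/(2a)) − 1) = 39.151045·(cosh(1.536396) − 1) = 56.044005
T_max/T_min = cosh(S/(2a)) = 2.431482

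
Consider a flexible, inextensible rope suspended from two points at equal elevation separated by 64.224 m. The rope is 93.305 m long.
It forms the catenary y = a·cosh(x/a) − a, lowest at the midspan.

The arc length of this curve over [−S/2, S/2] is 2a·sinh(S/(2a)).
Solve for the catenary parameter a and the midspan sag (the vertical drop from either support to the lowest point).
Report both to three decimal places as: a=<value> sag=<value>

a=20.688 sag=30.346

seed: a₀ = √(S³/(24(L−S))) = √(64.224³/(24·29.081)) = 19.482099
iter 1: u=1.648282  f(a)=+4.216e+00  f'(a)=-3.879e+00  a ← 19.482099 − (+4.216e+00/-3.879e+00) = 20.568857
iter 2: u=1.561195  f(a)=+3.785e-01  f'(a)=-3.211e+00  a ← 20.568857 − (+3.785e-01/-3.211e+00) = 20.686711
iter 3: u=1.552301  f(a)=+3.715e-03  f'(a)=-3.149e+00  a ← 20.686711 − (+3.715e-03/-3.149e+00) = 20.687891
iter 4: u=1.552212  f(a)=+3.656e-07  f'(a)=-3.148e+00  a ← 20.687891 − (+3.656e-07/-3.148e+00) = 20.687891
iter 5: u=1.552212  f(a)=+1.421e-14  f'(a)=-3.148e+00  a ← 20.687891 − (+1.421e-14/-3.148e+00) = 20.687891
converged: |Δa| < 1e-12 after 5 iterations
sag = a·(cosh(S/(2a)) − 1) = 20.687891·(cosh(1.552212) − 1) = 30.345868
T_max/T_min = cosh(S/(2a)) = 2.466842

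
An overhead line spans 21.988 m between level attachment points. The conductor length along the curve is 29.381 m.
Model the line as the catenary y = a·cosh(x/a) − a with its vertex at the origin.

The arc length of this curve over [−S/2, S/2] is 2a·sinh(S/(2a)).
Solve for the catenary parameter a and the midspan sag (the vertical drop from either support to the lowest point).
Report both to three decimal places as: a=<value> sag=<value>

a=8.104 sag=8.674

seed: a₀ = √(S³/(24(L−S))) = √(21.988³/(24·7.393)) = 7.740386
iter 1: u=1.420343  f(a)=+7.826e-01  f'(a)=-2.324e+00  a ← 7.740386 − (+7.826e-01/-2.324e+00) = 8.077054
iter 2: u=1.361140  f(a)=+5.395e-02  f'(a)=-2.014e+00  a ← 8.077054 − (+5.395e-02/-2.014e+00) = 8.103843
iter 3: u=1.356640  f(a)=+2.984e-04  f'(a)=-1.992e+00  a ← 8.103843 − (+2.984e-04/-1.992e+00) = 8.103993
iter 4: u=1.356615  f(a)=+9.243e-09  f'(a)=-1.992e+00  a ← 8.103993 − (+9.243e-09/-1.992e+00) = 8.103993
iter 5: u=1.356615  f(a)=+0.000e+00  f'(a)=-1.992e+00  a ← 8.103993 − (+0.000e+00/-1.992e+00) = 8.103993
converged: |Δa| < 1e-12 after 5 iterations
sag = a·(cosh(S/(2a)) − 1) = 8.103993·(cosh(1.356615) − 1) = 8.673536
T_max/T_min = cosh(S/(2a)) = 2.070279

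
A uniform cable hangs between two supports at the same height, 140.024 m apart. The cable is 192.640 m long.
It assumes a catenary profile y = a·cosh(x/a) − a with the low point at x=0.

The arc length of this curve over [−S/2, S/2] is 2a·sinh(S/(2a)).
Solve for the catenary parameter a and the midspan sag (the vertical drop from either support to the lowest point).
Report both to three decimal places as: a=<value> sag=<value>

seed: a₀ = √(S³/(24(L−S))) = √(140.024³/(24·52.616)) = 46.627184
iter 1: u=1.501528  f(a)=+6.260e+00  f'(a)=-2.808e+00  a ← 46.627184 − (+6.260e+00/-2.808e+00) = 48.856157
iter 2: u=1.433023  f(a)=+4.769e-01  f'(a)=-2.395e+00  a ← 48.856157 − (+4.769e-01/-2.395e+00) = 49.055231
iter 3: u=1.427208  f(a)=+3.272e-03  f'(a)=-2.363e+00  a ← 49.055231 − (+3.272e-03/-2.363e+00) = 49.056616
iter 4: u=1.427167  f(a)=+1.563e-07  f'(a)=-2.362e+00  a ← 49.056616 − (+1.563e-07/-2.362e+00) = 49.056616
iter 5: u=1.427167  f(a)=-2.842e-14  f'(a)=-2.362e+00  a ← 49.056616 − (-2.842e-14/-2.362e+00) = 49.056616
converged: |Δa| < 1e-12 after 5 iterations
sag = a·(cosh(S/(2a)) − 1) = 49.056616·(cosh(1.427167) − 1) = 59.036372
T_max/T_min = cosh(S/(2a)) = 2.203433

a=49.057 sag=59.036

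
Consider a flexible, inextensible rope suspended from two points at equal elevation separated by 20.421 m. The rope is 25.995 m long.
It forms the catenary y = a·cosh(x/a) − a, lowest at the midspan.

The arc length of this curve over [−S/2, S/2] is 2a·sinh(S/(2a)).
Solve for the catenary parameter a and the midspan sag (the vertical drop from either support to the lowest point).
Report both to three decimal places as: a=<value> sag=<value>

a=8.287 sag=7.128

seed: a₀ = √(S³/(24(L−S))) = √(20.421³/(24·5.574)) = 7.978595
iter 1: u=1.279737  f(a)=+4.746e-01  f'(a)=-1.640e+00  a ← 7.978595 − (+4.746e-01/-1.640e+00) = 8.268035
iter 2: u=1.234937  f(a)=+2.705e-02  f'(a)=-1.458e+00  a ← 8.268035 − (+2.705e-02/-1.458e+00) = 8.286591
iter 3: u=1.232171  f(a)=+9.961e-05  f'(a)=-1.447e+00  a ← 8.286591 − (+9.961e-05/-1.447e+00) = 8.286660
iter 4: u=1.232161  f(a)=+1.362e-09  f'(a)=-1.447e+00  a ← 8.286660 − (+1.362e-09/-1.447e+00) = 8.286660
iter 5: u=1.232161  f(a)=-3.553e-15  f'(a)=-1.447e+00  a ← 8.286660 − (-3.553e-15/-1.447e+00) = 8.286660
converged: |Δa| < 1e-12 after 5 iterations
sag = a·(cosh(S/(2a)) − 1) = 8.286660·(cosh(1.232161) − 1) = 7.127740
T_max/T_min = cosh(S/(2a)) = 1.860146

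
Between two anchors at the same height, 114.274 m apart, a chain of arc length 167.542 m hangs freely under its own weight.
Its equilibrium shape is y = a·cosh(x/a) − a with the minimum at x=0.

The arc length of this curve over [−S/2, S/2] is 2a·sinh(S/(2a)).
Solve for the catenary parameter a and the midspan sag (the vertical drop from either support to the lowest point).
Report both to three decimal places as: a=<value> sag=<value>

a=36.337 sag=54.976

seed: a₀ = √(S³/(24(L−S))) = √(114.274³/(24·53.268)) = 34.165071
iter 1: u=1.672381  f(a)=+7.965e+00  f'(a)=-4.082e+00  a ← 34.165071 − (+7.965e+00/-4.082e+00) = 36.116225
iter 2: u=1.582031  f(a)=+7.333e-01  f'(a)=-3.362e+00  a ← 36.116225 − (+7.333e-01/-3.362e+00) = 36.334316
iter 3: u=1.572535  f(a)=+7.606e-03  f'(a)=-3.293e+00  a ← 36.334316 − (+7.606e-03/-3.293e+00) = 36.336626
iter 4: u=1.572435  f(a)=+8.373e-07  f'(a)=-3.292e+00  a ← 36.336626 − (+8.373e-07/-3.292e+00) = 36.336626
iter 5: u=1.572435  f(a)=-2.842e-14  f'(a)=-3.292e+00  a ← 36.336626 − (-2.842e-14/-3.292e+00) = 36.336626
converged: |Δa| < 1e-12 after 5 iterations
sag = a·(cosh(S/(2a)) − 1) = 36.336626·(cosh(1.572435) − 1) = 54.975645
T_max/T_min = cosh(S/(2a)) = 2.512954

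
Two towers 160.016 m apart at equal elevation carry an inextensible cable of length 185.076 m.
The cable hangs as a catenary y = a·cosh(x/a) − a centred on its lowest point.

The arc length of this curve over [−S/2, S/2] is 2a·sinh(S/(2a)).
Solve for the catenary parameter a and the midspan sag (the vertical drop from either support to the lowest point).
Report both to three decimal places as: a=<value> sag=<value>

a=84.410 sag=40.843

seed: a₀ = √(S³/(24(L−S))) = √(160.016³/(24·25.060)) = 82.537053
iter 1: u=0.969359  f(a)=+1.204e+00  f'(a)=-6.663e-01  a ← 82.537053 − (+1.204e+00/-6.663e-01) = 84.344296
iter 2: u=0.948588  f(a)=+4.068e-02  f'(a)=-6.219e-01  a ← 84.344296 − (+4.068e-02/-6.219e-01) = 84.409712
iter 3: u=0.947853  f(a)=+5.004e-05  f'(a)=-6.204e-01  a ← 84.409712 − (+5.004e-05/-6.204e-01) = 84.409793
iter 4: u=0.947852  f(a)=+7.589e-11  f'(a)=-6.204e-01  a ← 84.409793 − (+7.589e-11/-6.204e-01) = 84.409793
iter 5: u=0.947852  f(a)=+5.684e-14  f'(a)=-6.204e-01  a ← 84.409793 − (+5.684e-14/-6.204e-01) = 84.409793
converged: |Δa| < 1e-12 after 5 iterations
sag = a·(cosh(S/(2a)) − 1) = 84.409793·(cosh(0.947852) − 1) = 40.843130
T_max/T_min = cosh(S/(2a)) = 1.483867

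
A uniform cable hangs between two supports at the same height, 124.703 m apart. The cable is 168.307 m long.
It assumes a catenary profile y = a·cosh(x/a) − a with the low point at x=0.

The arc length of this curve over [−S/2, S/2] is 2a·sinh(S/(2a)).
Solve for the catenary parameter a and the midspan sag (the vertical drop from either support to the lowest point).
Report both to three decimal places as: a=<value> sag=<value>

a=45.145 sag=50.353

seed: a₀ = √(S³/(24(L−S))) = √(124.703³/(24·43.604)) = 43.047364
iter 1: u=1.448439  f(a)=+4.809e+00  f'(a)=-2.484e+00  a ← 43.047364 − (+4.809e+00/-2.484e+00) = 44.983469
iter 2: u=1.386098  f(a)=+3.435e-01  f'(a)=-2.141e+00  a ← 44.983469 − (+3.435e-01/-2.141e+00) = 45.143922
iter 3: u=1.381172  f(a)=+2.050e-03  f'(a)=-2.115e+00  a ← 45.143922 − (+2.050e-03/-2.115e+00) = 45.144891
iter 4: u=1.381142  f(a)=+7.400e-08  f'(a)=-2.115e+00  a ← 45.144891 − (+7.400e-08/-2.115e+00) = 45.144891
iter 5: u=1.381142  f(a)=+2.842e-14  f'(a)=-2.115e+00  a ← 45.144891 − (+2.842e-14/-2.115e+00) = 45.144891
converged: |Δa| < 1e-12 after 5 iterations
sag = a·(cosh(S/(2a)) − 1) = 45.144891·(cosh(1.381142) − 1) = 50.353134
T_max/T_min = cosh(S/(2a)) = 2.115367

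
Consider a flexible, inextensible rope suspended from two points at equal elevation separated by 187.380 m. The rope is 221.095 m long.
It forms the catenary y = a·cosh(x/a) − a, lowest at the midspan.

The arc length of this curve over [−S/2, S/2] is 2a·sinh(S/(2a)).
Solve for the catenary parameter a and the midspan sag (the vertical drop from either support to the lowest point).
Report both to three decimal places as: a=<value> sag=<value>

seed: a₀ = √(S³/(24(L−S))) = √(187.380³/(24·33.715)) = 90.171158
iter 1: u=1.039024  f(a)=+1.867e+00  f'(a)=-8.317e-01  a ← 90.171158 − (+1.867e+00/-8.317e-01) = 92.416391
iter 2: u=1.013781  f(a)=+7.202e-02  f'(a)=-7.687e-01  a ← 92.416391 − (+7.202e-02/-7.687e-01) = 92.510086
iter 3: u=1.012754  f(a)=+1.166e-04  f'(a)=-7.662e-01  a ← 92.510086 − (+1.166e-04/-7.662e-01) = 92.510238
iter 4: u=1.012753  f(a)=+3.072e-10  f'(a)=-7.662e-01  a ← 92.510238 − (+3.072e-10/-7.662e-01) = 92.510238
iter 5: u=1.012753  f(a)=+2.842e-14  f'(a)=-7.662e-01  a ← 92.510238 − (+2.842e-14/-7.662e-01) = 92.510238
converged: |Δa| < 1e-12 after 5 iterations
sag = a·(cosh(S/(2a)) − 1) = 92.510238·(cosh(1.012753) − 1) = 51.638622
T_max/T_min = cosh(S/(2a)) = 1.558194

a=92.510 sag=51.639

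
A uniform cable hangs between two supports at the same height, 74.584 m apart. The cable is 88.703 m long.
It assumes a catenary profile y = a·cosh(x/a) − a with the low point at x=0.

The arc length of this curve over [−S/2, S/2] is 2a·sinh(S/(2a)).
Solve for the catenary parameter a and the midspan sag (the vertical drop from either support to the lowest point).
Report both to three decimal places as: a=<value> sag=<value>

seed: a₀ = √(S³/(24(L−S))) = √(74.584³/(24·14.119)) = 34.991368
iter 1: u=1.065749  f(a)=+8.239e-01  f'(a)=-9.025e-01  a ← 34.991368 − (+8.239e-01/-9.025e-01) = 35.904278
iter 2: u=1.038651  f(a)=+3.334e-02  f'(a)=-8.307e-01  a ← 35.904278 − (+3.334e-02/-8.307e-01) = 35.944413
iter 3: u=1.037491  f(a)=+5.971e-05  f'(a)=-8.278e-01  a ← 35.944413 − (+5.971e-05/-8.278e-01) = 35.944485
iter 4: u=1.037489  f(a)=+1.923e-10  f'(a)=-8.278e-01  a ← 35.944485 − (+1.923e-10/-8.278e-01) = 35.944485
iter 5: u=1.037489  f(a)=+0.000e+00  f'(a)=-8.278e-01  a ← 35.944485 − (+0.000e+00/-8.278e-01) = 35.944485
converged: |Δa| < 1e-12 after 5 iterations
sag = a·(cosh(S/(2a)) − 1) = 35.944485·(cosh(1.037489) − 1) = 21.143706
T_max/T_min = cosh(S/(2a)) = 1.588232

a=35.944 sag=21.144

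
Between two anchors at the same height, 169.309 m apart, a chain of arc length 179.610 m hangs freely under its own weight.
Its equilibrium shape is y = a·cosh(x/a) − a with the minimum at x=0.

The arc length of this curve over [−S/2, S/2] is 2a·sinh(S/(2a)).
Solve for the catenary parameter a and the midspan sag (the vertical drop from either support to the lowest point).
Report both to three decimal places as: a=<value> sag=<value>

a=141.373 sag=26.112

seed: a₀ = √(S³/(24(L−S))) = √(169.309³/(24·10.301)) = 140.111813
iter 1: u=0.604192  f(a)=+1.897e-01  f'(a)=-1.525e-01  a ← 140.111813 − (+1.897e-01/-1.525e-01) = 141.355671
iter 2: u=0.598876  f(a)=+2.555e-03  f'(a)=-1.484e-01  a ← 141.355671 − (+2.555e-03/-1.484e-01) = 141.372890
iter 3: u=0.598803  f(a)=+4.779e-07  f'(a)=-1.483e-01  a ← 141.372890 − (+4.779e-07/-1.483e-01) = 141.372893
iter 4: u=0.598803  f(a)=+0.000e+00  f'(a)=-1.483e-01  a ← 141.372893 − (+0.000e+00/-1.483e-01) = 141.372893
converged: |Δa| < 1e-12 after 4 iterations
sag = a·(cosh(S/(2a)) − 1) = 141.372893·(cosh(0.598803) − 1) = 26.112130
T_max/T_min = cosh(S/(2a)) = 1.184704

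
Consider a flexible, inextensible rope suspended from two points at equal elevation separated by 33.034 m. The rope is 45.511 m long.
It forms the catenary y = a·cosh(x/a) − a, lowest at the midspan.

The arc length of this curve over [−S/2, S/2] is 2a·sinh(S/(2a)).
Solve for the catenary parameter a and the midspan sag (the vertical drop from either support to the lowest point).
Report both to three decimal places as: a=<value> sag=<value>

seed: a₀ = √(S³/(24(L−S))) = √(33.034³/(24·12.477)) = 10.971880
iter 1: u=1.505394  f(a)=+1.493e+00  f'(a)=-2.833e+00  a ← 10.971880 − (+1.493e+00/-2.833e+00) = 11.498656
iter 2: u=1.436429  f(a)=+1.142e-01  f'(a)=-2.415e+00  a ← 11.498656 − (+1.142e-01/-2.415e+00) = 11.545956
iter 3: u=1.430544  f(a)=+7.915e-04  f'(a)=-2.381e+00  a ← 11.545956 − (+7.915e-04/-2.381e+00) = 11.546288
iter 4: u=1.430503  f(a)=+3.858e-08  f'(a)=-2.381e+00  a ← 11.546288 − (+3.858e-08/-2.381e+00) = 11.546288
iter 5: u=1.430503  f(a)=+7.105e-15  f'(a)=-2.381e+00  a ← 11.546288 − (+7.105e-15/-2.381e+00) = 11.546288
converged: |Δa| < 1e-12 after 5 iterations
sag = a·(cosh(S/(2a)) − 1) = 11.546288·(cosh(1.430503) − 1) = 13.970952
T_max/T_min = cosh(S/(2a)) = 2.209995

a=11.546 sag=13.971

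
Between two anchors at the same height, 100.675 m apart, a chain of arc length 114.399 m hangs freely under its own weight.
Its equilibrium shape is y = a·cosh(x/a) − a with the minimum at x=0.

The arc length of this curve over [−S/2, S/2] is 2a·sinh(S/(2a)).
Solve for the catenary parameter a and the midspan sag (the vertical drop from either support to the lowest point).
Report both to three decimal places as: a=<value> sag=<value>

seed: a₀ = √(S³/(24(L−S))) = √(100.675³/(24·13.724)) = 55.659139
iter 1: u=0.904389  f(a)=+5.723e-01  f'(a)=-5.347e-01  a ← 55.659139 − (+5.723e-01/-5.347e-01) = 56.729527
iter 2: u=0.887325  f(a)=+1.693e-02  f'(a)=-5.035e-01  a ← 56.729527 − (+1.693e-02/-5.035e-01) = 56.763147
iter 3: u=0.886799  f(a)=+1.581e-05  f'(a)=-5.025e-01  a ← 56.763147 − (+1.581e-05/-5.025e-01) = 56.763178
iter 4: u=0.886798  f(a)=+1.381e-11  f'(a)=-5.025e-01  a ← 56.763178 − (+1.381e-11/-5.025e-01) = 56.763178
converged: |Δa| < 1e-12 after 4 iterations
sag = a·(cosh(S/(2a)) − 1) = 56.763178·(cosh(0.886798) − 1) = 23.821195
T_max/T_min = cosh(S/(2a)) = 1.419659

a=56.763 sag=23.821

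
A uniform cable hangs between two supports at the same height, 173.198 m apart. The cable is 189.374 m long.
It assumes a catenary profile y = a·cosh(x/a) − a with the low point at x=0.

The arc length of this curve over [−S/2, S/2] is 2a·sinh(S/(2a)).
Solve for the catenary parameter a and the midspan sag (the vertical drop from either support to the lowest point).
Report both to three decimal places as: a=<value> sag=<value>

seed: a₀ = √(S³/(24(L−S))) = √(173.198³/(24·16.176)) = 115.683953
iter 1: u=0.748583  f(a)=+4.593e-01  f'(a)=-2.956e-01  a ← 115.683953 − (+4.593e-01/-2.956e-01) = 117.237585
iter 2: u=0.738662  f(a)=+9.417e-03  f'(a)=-2.836e-01  a ← 117.237585 − (+9.417e-03/-2.836e-01) = 117.270786
iter 3: u=0.738453  f(a)=+4.142e-06  f'(a)=-2.834e-01  a ← 117.270786 − (+4.142e-06/-2.834e-01) = 117.270801
iter 4: u=0.738453  f(a)=+7.674e-13  f'(a)=-2.834e-01  a ← 117.270801 − (+7.674e-13/-2.834e-01) = 117.270801
converged: |Δa| < 1e-12 after 4 iterations
sag = a·(cosh(S/(2a)) − 1) = 117.270801·(cosh(0.738453) − 1) = 33.454342
T_max/T_min = cosh(S/(2a)) = 1.285274

a=117.271 sag=33.454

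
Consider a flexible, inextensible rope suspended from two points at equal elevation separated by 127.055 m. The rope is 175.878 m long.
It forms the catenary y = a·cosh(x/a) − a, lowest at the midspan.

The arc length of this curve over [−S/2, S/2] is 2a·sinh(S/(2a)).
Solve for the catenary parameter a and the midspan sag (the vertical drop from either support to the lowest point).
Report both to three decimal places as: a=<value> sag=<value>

seed: a₀ = √(S³/(24(L−S))) = √(127.055³/(24·48.823)) = 41.837891
iter 1: u=1.518420  f(a)=+5.947e+00  f'(a)=-2.918e+00  a ← 41.837891 − (+5.947e+00/-2.918e+00) = 43.875874
iter 2: u=1.447891  f(a)=+4.622e-01  f'(a)=-2.481e+00  a ← 43.875874 − (+4.622e-01/-2.481e+00) = 44.062176
iter 3: u=1.441769  f(a)=+3.311e-03  f'(a)=-2.445e+00  a ← 44.062176 − (+3.311e-03/-2.445e+00) = 44.063530
iter 4: u=1.441725  f(a)=+1.726e-07  f'(a)=-2.445e+00  a ← 44.063530 − (+1.726e-07/-2.445e+00) = 44.063530
iter 5: u=1.441725  f(a)=-2.842e-14  f'(a)=-2.445e+00  a ← 44.063530 − (-2.842e-14/-2.445e+00) = 44.063530
converged: |Δa| < 1e-12 after 5 iterations
sag = a·(cosh(S/(2a)) − 1) = 44.063530·(cosh(1.441725) − 1) = 54.297349
T_max/T_min = cosh(S/(2a)) = 2.232251

a=44.064 sag=54.297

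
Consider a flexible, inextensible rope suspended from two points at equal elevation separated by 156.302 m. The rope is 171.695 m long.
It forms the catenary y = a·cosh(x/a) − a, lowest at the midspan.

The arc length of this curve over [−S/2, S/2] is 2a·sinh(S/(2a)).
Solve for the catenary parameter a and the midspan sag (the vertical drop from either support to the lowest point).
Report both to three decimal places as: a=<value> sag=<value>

a=103.136 sag=31.054

seed: a₀ = √(S³/(24(L−S))) = √(156.302³/(24·15.393)) = 101.666892
iter 1: u=0.768697  f(a)=+4.612e-01  f'(a)=-3.211e-01  a ← 101.666892 − (+4.612e-01/-3.211e-01) = 103.103365
iter 2: u=0.757987  f(a)=+9.957e-03  f'(a)=-3.074e-01  a ← 103.103365 − (+9.957e-03/-3.074e-01) = 103.135761
iter 3: u=0.757749  f(a)=+4.868e-06  f'(a)=-3.071e-01  a ← 103.135761 − (+4.868e-06/-3.071e-01) = 103.135777
iter 4: u=0.757749  f(a)=+1.137e-12  f'(a)=-3.071e-01  a ← 103.135777 − (+1.137e-12/-3.071e-01) = 103.135777
converged: |Δa| < 1e-12 after 4 iterations
sag = a·(cosh(S/(2a)) − 1) = 103.135777·(cosh(0.757749) − 1) = 31.053573
T_max/T_min = cosh(S/(2a)) = 1.301094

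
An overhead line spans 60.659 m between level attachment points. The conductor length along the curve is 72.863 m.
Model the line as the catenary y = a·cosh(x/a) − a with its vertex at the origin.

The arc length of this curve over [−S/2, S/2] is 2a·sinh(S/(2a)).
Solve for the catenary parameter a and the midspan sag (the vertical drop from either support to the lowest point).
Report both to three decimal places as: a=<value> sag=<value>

seed: a₀ = √(S³/(24(L−S))) = √(60.659³/(24·12.204)) = 27.604898
iter 1: u=1.098700  f(a)=+7.581e-01  f'(a)=-9.956e-01  a ← 27.604898 − (+7.581e-01/-9.956e-01) = 28.366352
iter 2: u=1.069207  f(a)=+3.250e-02  f'(a)=-9.119e-01  a ← 28.366352 − (+3.250e-02/-9.119e-01) = 28.401992
iter 3: u=1.067865  f(a)=+6.565e-05  f'(a)=-9.082e-01  a ← 28.401992 − (+6.565e-05/-9.082e-01) = 28.402064
iter 4: u=1.067863  f(a)=+2.691e-10  f'(a)=-9.082e-01  a ← 28.402064 − (+2.691e-10/-9.082e-01) = 28.402064
iter 5: u=1.067863  f(a)=+0.000e+00  f'(a)=-9.082e-01  a ← 28.402064 − (+0.000e+00/-9.082e-01) = 28.402064
converged: |Δa| < 1e-12 after 5 iterations
sag = a·(cosh(S/(2a)) − 1) = 28.402064·(cosh(1.067863) − 1) = 17.792432
T_max/T_min = cosh(S/(2a)) = 1.626449

a=28.402 sag=17.792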